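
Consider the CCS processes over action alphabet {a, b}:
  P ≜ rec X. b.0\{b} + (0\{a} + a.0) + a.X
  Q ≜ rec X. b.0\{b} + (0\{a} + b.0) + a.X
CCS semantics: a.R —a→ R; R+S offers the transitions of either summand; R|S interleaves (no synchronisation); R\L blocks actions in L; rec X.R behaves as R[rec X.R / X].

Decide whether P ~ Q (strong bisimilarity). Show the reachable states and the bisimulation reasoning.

Reachable graph of P (3 states):
  p0 = rec X. b.0\{b} + (0\{a} + a.0) + a.X | —a→ p0, —a→ p1, —b→ p2
  p1 = 0 | stopped
  p2 = 0\{b} | stopped
Reachable graph of Q (3 states):
  q0 = rec X. b.0\{b} + (0\{a} + b.0) + a.X | —a→ q0, —b→ q1, —b→ q2
  q1 = 0 | stopped
  q2 = 0\{b} | stopped
Partition-refinement fixed point:
  B0 = {p0}
  B1 = {p1, p2, q1, q2}
  B2 = {q0}
p0 ∈ B0, q0 ∈ B2 → different blocks

NO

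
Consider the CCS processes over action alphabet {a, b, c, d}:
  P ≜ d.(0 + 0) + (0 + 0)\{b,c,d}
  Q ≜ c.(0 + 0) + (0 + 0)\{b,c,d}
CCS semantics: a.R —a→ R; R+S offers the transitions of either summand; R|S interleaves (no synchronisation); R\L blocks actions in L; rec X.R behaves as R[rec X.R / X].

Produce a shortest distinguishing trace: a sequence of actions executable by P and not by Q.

P's transition system — 2 states:
  u0 = d.(0 + 0) + (0 + 0)\{b,c,d} ⊢ ··d··> u1
  u1 = 0 + 0 ⊢ deadlocked
Q's transition system — 2 states:
  v0 = c.(0 + 0) + (0 + 0)\{b,c,d} ⊢ ··c··> v1
  v1 = 0 + 0 ⊢ deadlocked
Run σ = ⟨d⟩ on P: start {u0}
  [1] d ⇒ {u1}
  — P admits the full trace.
Run σ = ⟨d⟩ on Q: start {v0}
  [1] d ⇒ ∅  — Q cannot continue

d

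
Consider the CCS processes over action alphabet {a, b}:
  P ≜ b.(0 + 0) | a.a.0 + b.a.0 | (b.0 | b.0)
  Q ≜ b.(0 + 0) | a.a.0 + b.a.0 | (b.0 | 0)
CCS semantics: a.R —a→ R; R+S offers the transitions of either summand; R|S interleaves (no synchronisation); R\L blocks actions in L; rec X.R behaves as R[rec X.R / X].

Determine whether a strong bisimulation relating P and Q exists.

P's transition system — 17 states:
  p0 = b.(0 + 0) | a.a.0 + b.a.0 | (b.0 | b.0) → —a→ p1, —b→ p2, —b→ p3, —b→ p4, —b→ p5
  p1 = b.(0 + 0) | a.0 → —a→ p6, —b→ p7
  p2 = (0 + 0) | a.a.0 → —a→ p7
  p3 = a.0 | (b.0 | b.0) → —a→ p8, —b→ p10, —b→ p9
  p4 = b.a.0 | (0 | b.0) → —b→ p11, —b→ p9
  p5 = b.a.0 | (b.0 | 0) → —b→ p10, —b→ p11
  p6 = b.(0 + 0) | 0 → —b→ p12
  p7 = (0 + 0) | a.0 → —a→ p12
  p8 = 0 | (b.0 | b.0) → —b→ p13, —b→ p14
  p9 = a.0 | (0 | b.0) → —a→ p13, —b→ p15
  p10 = a.0 | (b.0 | 0) → —a→ p14, —b→ p15
  p11 = b.a.0 | (0 | 0) → —b→ p15
  p12 = (0 + 0) | 0 → ∅
  p13 = 0 | (0 | b.0) → —b→ p16
  p14 = 0 | (b.0 | 0) → —b→ p16
  p15 = a.0 | (0 | 0) → —a→ p16
  p16 = 0 | (0 | 0) → ∅
Q's transition system — 11 states:
  q0 = b.(0 + 0) | a.a.0 + b.a.0 | (b.0 | 0) → —a→ q1, —b→ q2, —b→ q3, —b→ q4
  q1 = b.(0 + 0) | a.0 → —a→ q5, —b→ q6
  q2 = (0 + 0) | a.a.0 → —a→ q6
  q3 = a.0 | (b.0 | 0) → —a→ q7, —b→ q8
  q4 = b.a.0 | (0 | 0) → —b→ q8
  q5 = b.(0 + 0) | 0 → —b→ q9
  q6 = (0 + 0) | a.0 → —a→ q9
  q7 = 0 | (b.0 | 0) → —b→ q10
  q8 = a.0 | (0 | 0) → —a→ q10
  q9 = (0 + 0) | 0 → ∅
  q10 = 0 | (0 | 0) → ∅
Partition-refinement fixed point:
  B0 = {p0}
  B1 = {p4, p5}
  B2 = {p1, p10, p9, q1, q3}
  B3 = {p13, p14, p6, q5, q7}
  B4 = {p12, p16, q10, q9}
  B5 = {p15, p7, q6, q8}
  B6 = {p11, q4}
  B7 = {p2, q2}
  B8 = {p3}
  B9 = {p8}
  B10 = {q0}
p0 ∈ B0, q0 ∈ B10 → different blocks

P ≁ Q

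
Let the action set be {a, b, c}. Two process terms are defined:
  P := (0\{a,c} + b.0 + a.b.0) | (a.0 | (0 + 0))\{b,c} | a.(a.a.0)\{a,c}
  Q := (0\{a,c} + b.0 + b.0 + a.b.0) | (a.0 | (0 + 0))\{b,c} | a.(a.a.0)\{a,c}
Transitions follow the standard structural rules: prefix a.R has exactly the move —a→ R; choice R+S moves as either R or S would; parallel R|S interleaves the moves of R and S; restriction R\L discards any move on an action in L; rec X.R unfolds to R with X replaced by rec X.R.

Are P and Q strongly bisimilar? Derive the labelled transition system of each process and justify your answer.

LTS(P): 12 reachable states
  p0 = (0\{a,c} + b.0 + a.b.0) | (a.0 | (0 + 0))\{b,c} | a.(a.a.0)\{a,c} ⊢ --a--▸ p1, --a--▸ p2, --a--▸ p3, --b--▸ p4
  p1 = (0\{a,c} + b.0 + a.b.0) | (0 | (0 + 0))\{b,c} | a.(a.a.0)\{a,c} ⊢ --a--▸ p5, --a--▸ p6, --b--▸ p7
  p2 = (0\{a,c} + b.0 + a.b.0) | (a.0 | (0 + 0))\{b,c} | (a.a.0)\{a,c} ⊢ --a--▸ p5, --a--▸ p8, --b--▸ p9
  p3 = b.0 | (a.0 | (0 + 0))\{b,c} | a.(a.a.0)\{a,c} ⊢ --a--▸ p6, --a--▸ p8, --b--▸ p4
  p4 = 0 | (a.0 | (0 + 0))\{b,c} | a.(a.a.0)\{a,c} ⊢ --a--▸ p7, --a--▸ p9
  p5 = (0\{a,c} + b.0 + a.b.0) | (0 | (0 + 0))\{b,c} | (a.a.0)\{a,c} ⊢ --a--▸ p10, --b--▸ p11
  p6 = b.0 | (0 | (0 + 0))\{b,c} | a.(a.a.0)\{a,c} ⊢ --a--▸ p10, --b--▸ p7
  p7 = 0 | (0 | (0 + 0))\{b,c} | a.(a.a.0)\{a,c} ⊢ --a--▸ p11
  p8 = b.0 | (a.0 | (0 + 0))\{b,c} | (a.a.0)\{a,c} ⊢ --a--▸ p10, --b--▸ p9
  p9 = 0 | (a.0 | (0 + 0))\{b,c} | (a.a.0)\{a,c} ⊢ --a--▸ p11
  p10 = b.0 | (0 | (0 + 0))\{b,c} | (a.a.0)\{a,c} ⊢ --b--▸ p11
  p11 = 0 | (0 | (0 + 0))\{b,c} | (a.a.0)\{a,c} ⊢ ∅
LTS(Q): 12 reachable states
  q0 = (0\{a,c} + b.0 + b.0 + a.b.0) | (a.0 | (0 + 0))\{b,c} | a.(a.a.0)\{a,c} ⊢ --a--▸ q1, --a--▸ q2, --a--▸ q3, --b--▸ q4
  q1 = (0\{a,c} + b.0 + b.0 + a.b.0) | (0 | (0 + 0))\{b,c} | a.(a.a.0)\{a,c} ⊢ --a--▸ q5, --a--▸ q6, --b--▸ q7
  q2 = (0\{a,c} + b.0 + b.0 + a.b.0) | (a.0 | (0 + 0))\{b,c} | (a.a.0)\{a,c} ⊢ --a--▸ q5, --a--▸ q8, --b--▸ q9
  q3 = b.0 | (a.0 | (0 + 0))\{b,c} | a.(a.a.0)\{a,c} ⊢ --a--▸ q6, --a--▸ q8, --b--▸ q4
  q4 = 0 | (a.0 | (0 + 0))\{b,c} | a.(a.a.0)\{a,c} ⊢ --a--▸ q7, --a--▸ q9
  q5 = (0\{a,c} + b.0 + b.0 + a.b.0) | (0 | (0 + 0))\{b,c} | (a.a.0)\{a,c} ⊢ --a--▸ q10, --b--▸ q11
  q6 = b.0 | (0 | (0 + 0))\{b,c} | a.(a.a.0)\{a,c} ⊢ --a--▸ q10, --b--▸ q7
  q7 = 0 | (0 | (0 + 0))\{b,c} | a.(a.a.0)\{a,c} ⊢ --a--▸ q11
  q8 = b.0 | (a.0 | (0 + 0))\{b,c} | (a.a.0)\{a,c} ⊢ --a--▸ q10, --b--▸ q9
  q9 = 0 | (a.0 | (0 + 0))\{b,c} | (a.a.0)\{a,c} ⊢ --a--▸ q11
  q10 = b.0 | (0 | (0 + 0))\{b,c} | (a.a.0)\{a,c} ⊢ --b--▸ q11
  q11 = 0 | (0 | (0 + 0))\{b,c} | (a.a.0)\{a,c} ⊢ ∅
Partition-refinement fixed point:
  B0 = {p0, q0}
  B1 = {p3, q3}
  B2 = {p4, q4}
  B3 = {p7, p9, q7, q9}
  B4 = {p11, q11}
  B5 = {p6, p8, q6, q8}
  B6 = {p10, q10}
  B7 = {p1, p2, q1, q2}
  B8 = {p5, q5}
p0 ∈ B0, q0 ∈ B0 → same block

bisimilar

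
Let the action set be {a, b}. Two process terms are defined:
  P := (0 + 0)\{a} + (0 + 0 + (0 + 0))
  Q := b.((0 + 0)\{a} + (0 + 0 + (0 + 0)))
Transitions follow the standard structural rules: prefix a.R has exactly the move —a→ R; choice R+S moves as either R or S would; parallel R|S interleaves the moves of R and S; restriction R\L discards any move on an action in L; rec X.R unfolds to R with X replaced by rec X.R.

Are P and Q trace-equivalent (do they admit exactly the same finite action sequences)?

P's transition system — 1 states:
  m0 = (0 + 0)\{a} + (0 + 0 + (0 + 0)) → ∅
Q's transition system — 2 states:
  n0 = b.((0 + 0)\{a} + (0 + 0 + (0 + 0))) → --b--▸ n1
  n1 = (0 + 0)\{a} + (0 + 0 + (0 + 0)) → ∅
Executing b from Q (initial set {n0}):
  [1] b ⇒ {n1}
  ✓ Q
Executing b from P (initial set {m0}):
  [1] b ⇒ ∅  — P cannot continue

traces(P) ≠ traces(Q) — witness ⟨b⟩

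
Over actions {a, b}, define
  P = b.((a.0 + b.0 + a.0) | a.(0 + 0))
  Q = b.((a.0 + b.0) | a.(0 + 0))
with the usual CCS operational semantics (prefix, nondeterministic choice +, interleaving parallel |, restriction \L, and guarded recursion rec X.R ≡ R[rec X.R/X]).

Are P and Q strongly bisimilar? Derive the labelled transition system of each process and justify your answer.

Reachable graph of P (5 states):
  p0 = b.((a.0 + b.0 + a.0) | a.(0 + 0)) ⊢ -b-> p1
  p1 = (a.0 + b.0 + a.0) | a.(0 + 0) ⊢ -a-> p2, -a-> p3, -b-> p3
  p2 = (a.0 + b.0 + a.0) | (0 + 0) ⊢ -a-> p4, -b-> p4
  p3 = 0 | a.(0 + 0) ⊢ -a-> p4
  p4 = 0 | (0 + 0) ⊢ ∅
Reachable graph of Q (5 states):
  q0 = b.((a.0 + b.0) | a.(0 + 0)) ⊢ -b-> q1
  q1 = (a.0 + b.0) | a.(0 + 0) ⊢ -a-> q2, -a-> q3, -b-> q3
  q2 = (a.0 + b.0) | (0 + 0) ⊢ -a-> q4, -b-> q4
  q3 = 0 | a.(0 + 0) ⊢ -a-> q4
  q4 = 0 | (0 + 0) ⊢ ∅
Partition-refinement fixed point:
  B0 = {p0, q0}
  B1 = {p1, q1}
  B2 = {p2, q2}
  B3 = {p4, q4}
  B4 = {p3, q3}
p0 ∈ B0, q0 ∈ B0 → same block

bisimilar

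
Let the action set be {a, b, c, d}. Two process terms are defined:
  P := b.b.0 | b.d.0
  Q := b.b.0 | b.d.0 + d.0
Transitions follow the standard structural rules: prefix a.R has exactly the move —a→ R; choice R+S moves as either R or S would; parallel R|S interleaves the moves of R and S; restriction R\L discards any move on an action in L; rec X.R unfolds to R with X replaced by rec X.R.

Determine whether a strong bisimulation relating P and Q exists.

Reachable graph of P (9 states):
  s0 = b.b.0 | b.d.0 ⊢ -b-> s1, -b-> s2
  s1 = b.0 | b.d.0 ⊢ -b-> s3, -b-> s4
  s2 = b.b.0 | d.0 ⊢ -b-> s4, -d-> s5
  s3 = 0 | b.d.0 ⊢ -b-> s6
  s4 = b.0 | d.0 ⊢ -b-> s6, -d-> s7
  s5 = b.b.0 | 0 ⊢ -b-> s7
  s6 = 0 | d.0 ⊢ -d-> s8
  s7 = b.0 | 0 ⊢ -b-> s8
  s8 = 0 | 0 ⊢ stopped
Reachable graph of Q (10 states):
  t0 = b.b.0 | b.d.0 + d.0 ⊢ -b-> t1, -b-> t2, -d-> t3
  t1 = b.0 | b.d.0 ⊢ -b-> t4, -b-> t5
  t2 = b.b.0 | d.0 ⊢ -b-> t5, -d-> t6
  t3 = 0 ⊢ stopped
  t4 = 0 | b.d.0 ⊢ -b-> t7
  t5 = b.0 | d.0 ⊢ -b-> t7, -d-> t8
  t6 = b.b.0 | 0 ⊢ -b-> t8
  t7 = 0 | d.0 ⊢ -d-> t9
  t8 = b.0 | 0 ⊢ -b-> t9
  t9 = 0 | 0 ⊢ stopped
Bisimilarity quotient blocks:
  B0 = {s0}
  B1 = {s1, t1}
  B2 = {s3, t4}
  B3 = {s6, t7}
  B4 = {s8, t3, t9}
  B5 = {s4, t5}
  B6 = {s7, t8}
  B7 = {s2, t2}
  B8 = {s5, t6}
  B9 = {t0}
s0 ∈ B0, t0 ∈ B9 → different blocks

NO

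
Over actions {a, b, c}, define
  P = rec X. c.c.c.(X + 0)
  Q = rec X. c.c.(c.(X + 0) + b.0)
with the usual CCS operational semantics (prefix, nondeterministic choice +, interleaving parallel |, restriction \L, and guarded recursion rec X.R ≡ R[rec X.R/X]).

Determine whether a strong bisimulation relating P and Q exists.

NO

Reachable graph of P (4 states):
  m0 = rec X. c.c.c.(X + 0) → -c-> m1
  m1 = c.c.((rec X. c.c.c.(X + 0)) + 0) → -c-> m2
  m2 = c.((rec X. c.c.c.(X + 0)) + 0) → -c-> m3
  m3 = (rec X. c.c.c.(X + 0)) + 0 → -c-> m1
Reachable graph of Q (5 states):
  n0 = rec X. c.c.(c.(X + 0) + b.0) → -c-> n1
  n1 = c.(c.((rec X. c.c.(c.(X + 0) + b.0)) + 0) + b.0) → -c-> n2
  n2 = c.((rec X. c.c.(c.(X + 0) + b.0)) + 0) + b.0 → -b-> n3, -c-> n4
  n3 = 0 → stopped
  n4 = (rec X. c.c.(c.(X + 0) + b.0)) + 0 → -c-> n1
Coarsest stable partition (strong bisimilarity classes):
  B0 = {m0, m1, m2, m3}
  B1 = {n0, n4}
  B2 = {n1}
  B3 = {n2}
  B4 = {n3}
m0 ∈ B0, n0 ∈ B1 → different blocks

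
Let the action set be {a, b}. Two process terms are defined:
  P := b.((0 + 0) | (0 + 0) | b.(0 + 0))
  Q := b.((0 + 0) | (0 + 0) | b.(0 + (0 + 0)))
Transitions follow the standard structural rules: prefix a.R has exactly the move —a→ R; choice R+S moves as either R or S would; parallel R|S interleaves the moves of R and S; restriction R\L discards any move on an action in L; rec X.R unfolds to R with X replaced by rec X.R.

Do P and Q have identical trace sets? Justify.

P's transition system — 3 states:
  s0 = b.((0 + 0) | (0 + 0) | b.(0 + 0)) ⊢ ··b··> s1
  s1 = (0 + 0) | (0 + 0) | b.(0 + 0) ⊢ ··b··> s2
  s2 = (0 + 0) | (0 + 0) | (0 + 0) ⊢ stopped
Q's transition system — 3 states:
  t0 = b.((0 + 0) | (0 + 0) | b.(0 + (0 + 0))) ⊢ ··b··> t1
  t1 = (0 + 0) | (0 + 0) | b.(0 + (0 + 0)) ⊢ ··b··> t2
  t2 = (0 + 0) | (0 + 0) | (0 + (0 + 0)) ⊢ stopped
Partition-refinement fixed point:
  B0 = {s0, t0}
  B1 = {s1, t1}
  B2 = {s2, t2}
s0 ∈ B0, t0 ∈ B0 → same block
Bisimilar ⇒ trace-equivalent.

YES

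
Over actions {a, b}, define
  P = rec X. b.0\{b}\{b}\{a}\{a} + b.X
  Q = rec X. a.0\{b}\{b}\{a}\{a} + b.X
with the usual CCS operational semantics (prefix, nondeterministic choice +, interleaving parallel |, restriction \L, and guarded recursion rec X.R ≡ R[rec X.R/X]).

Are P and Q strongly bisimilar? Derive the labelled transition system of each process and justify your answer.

P's transition system — 2 states:
  u0 = rec X. b.0\{b}\{b}\{a}\{a} + b.X → --b--▸ u0, --b--▸ u1
  u1 = 0\{b}\{b}\{a}\{a} → ∅
Q's transition system — 2 states:
  v0 = rec X. a.0\{b}\{b}\{a}\{a} + b.X → --a--▸ v1, --b--▸ v0
  v1 = 0\{b}\{b}\{a}\{a} → ∅
Coarsest stable partition (strong bisimilarity classes):
  B0 = {u0}
  B1 = {u1, v1}
  B2 = {v0}
u0 ∈ B0, v0 ∈ B2 → different blocks

P ≁ Q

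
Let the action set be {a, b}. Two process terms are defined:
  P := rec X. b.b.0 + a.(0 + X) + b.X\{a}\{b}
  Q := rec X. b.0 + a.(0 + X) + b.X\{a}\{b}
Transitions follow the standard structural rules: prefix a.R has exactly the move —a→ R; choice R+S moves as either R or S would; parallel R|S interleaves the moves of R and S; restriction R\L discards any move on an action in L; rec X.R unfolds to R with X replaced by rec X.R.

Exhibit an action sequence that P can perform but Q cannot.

LTS(P): 5 reachable states
  p0 = rec X. b.b.0 + a.(0 + X) + b.X\{a}\{b} ⊢ —a→ p1, —b→ p2, —b→ p3
  p1 = 0 + (rec X. b.b.0 + a.(0 + X) + b.X\{a}\{b}) ⊢ —a→ p1, —b→ p2, —b→ p3
  p2 = (rec X. b.b.0 + a.(0 + X) + b.X\{a}\{b})\{a}\{b} ⊢ deadlocked
  p3 = b.0 ⊢ —b→ p4
  p4 = 0 ⊢ deadlocked
LTS(Q): 4 reachable states
  q0 = rec X. b.0 + a.(0 + X) + b.X\{a}\{b} ⊢ —a→ q1, —b→ q2, —b→ q3
  q1 = 0 + (rec X. b.0 + a.(0 + X) + b.X\{a}\{b}) ⊢ —a→ q1, —b→ q2, —b→ q3
  q2 = (rec X. b.0 + a.(0 + X) + b.X\{a}\{b})\{a}\{b} ⊢ deadlocked
  q3 = 0 ⊢ deadlocked
Trace ⟨bb⟩ through P, begin at {p0}:
  step 1 (b): {p2, p3}
  step 2 (b): {p4}
  — P admits the full trace.
Trace ⟨bb⟩ through Q, begin at {q0}:
  step 1 (b): {q2, q3}
  step 2 (b): no successor for Q

bb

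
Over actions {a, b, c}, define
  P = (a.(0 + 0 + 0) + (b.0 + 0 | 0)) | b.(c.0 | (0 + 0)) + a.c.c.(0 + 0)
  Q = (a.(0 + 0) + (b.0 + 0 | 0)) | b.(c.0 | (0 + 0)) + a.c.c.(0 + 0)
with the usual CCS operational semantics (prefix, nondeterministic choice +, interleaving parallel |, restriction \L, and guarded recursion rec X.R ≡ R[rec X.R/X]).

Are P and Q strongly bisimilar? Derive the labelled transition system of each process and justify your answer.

P ~ Q

LTS(P): 12 reachable states
  m0 = (a.(0 + 0 + 0) + (b.0 + 0 | 0)) | b.(c.0 | (0 + 0)) + a.c.c.(0 + 0) has moves —a→ m1, —a→ m2, —b→ m3, —b→ m4
  m1 = (0 + 0 + 0) | b.(c.0 | (0 + 0)) has moves —b→ m5
  m2 = c.c.(0 + 0) has moves —c→ m6
  m3 = (a.(0 + 0 + 0) + (b.0 + 0 | 0)) | (c.0 | (0 + 0)) has moves —a→ m5, —b→ m7, —c→ m8
  m4 = 0 | b.(c.0 | (0 + 0)) has moves —b→ m7
  m5 = (0 + 0 + 0) | (c.0 | (0 + 0)) has moves —c→ m9
  m6 = c.(0 + 0) has moves —c→ m10
  m7 = 0 | (c.0 | (0 + 0)) has moves —c→ m11
  m8 = (a.(0 + 0 + 0) + (b.0 + 0 | 0)) | (0 | (0 + 0)) has moves —a→ m9, —b→ m11
  m9 = (0 + 0 + 0) | (0 | (0 + 0)) has moves deadlocked
  m10 = 0 + 0 has moves deadlocked
  m11 = 0 | (0 | (0 + 0)) has moves deadlocked
LTS(Q): 12 reachable states
  n0 = (a.(0 + 0) + (b.0 + 0 | 0)) | b.(c.0 | (0 + 0)) + a.c.c.(0 + 0) has moves —a→ n1, —a→ n2, —b→ n3, —b→ n4
  n1 = (0 + 0) | b.(c.0 | (0 + 0)) has moves —b→ n5
  n2 = c.c.(0 + 0) has moves —c→ n6
  n3 = (a.(0 + 0) + (b.0 + 0 | 0)) | (c.0 | (0 + 0)) has moves —a→ n5, —b→ n7, —c→ n8
  n4 = 0 | b.(c.0 | (0 + 0)) has moves —b→ n7
  n5 = (0 + 0) | (c.0 | (0 + 0)) has moves —c→ n9
  n6 = c.(0 + 0) has moves —c→ n10
  n7 = 0 | (c.0 | (0 + 0)) has moves —c→ n11
  n8 = (a.(0 + 0) + (b.0 + 0 | 0)) | (0 | (0 + 0)) has moves —a→ n9, —b→ n11
  n9 = (0 + 0) | (0 | (0 + 0)) has moves deadlocked
  n10 = 0 + 0 has moves deadlocked
  n11 = 0 | (0 | (0 + 0)) has moves deadlocked
Coarsest stable partition (strong bisimilarity classes):
  B0 = {m0, n0}
  B1 = {m3, n3}
  B2 = {m5, m6, m7, n5, n6, n7}
  B3 = {m10, m11, m9, n10, n11, n9}
  B4 = {m8, n8}
  B5 = {m1, m4, n1, n4}
  B6 = {m2, n2}
m0 ∈ B0, n0 ∈ B0 → same block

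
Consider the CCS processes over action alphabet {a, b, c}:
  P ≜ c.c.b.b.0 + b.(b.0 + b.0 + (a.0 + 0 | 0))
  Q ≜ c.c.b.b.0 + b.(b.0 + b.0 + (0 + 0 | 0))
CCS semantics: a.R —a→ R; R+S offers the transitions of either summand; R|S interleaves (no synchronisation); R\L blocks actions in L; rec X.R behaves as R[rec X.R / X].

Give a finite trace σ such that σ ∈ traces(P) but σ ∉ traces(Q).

ba

P's transition system — 6 states:
  p0 = c.c.b.b.0 + b.(b.0 + b.0 + (a.0 + 0 | 0)) :: --b--▸ p1, --c--▸ p2
  p1 = b.0 + b.0 + (a.0 + 0 | 0) :: --a--▸ p3, --b--▸ p3
  p2 = c.b.b.0 :: --c--▸ p4
  p3 = 0 :: ∅
  p4 = b.b.0 :: --b--▸ p5
  p5 = b.0 :: --b--▸ p3
Q's transition system — 6 states:
  q0 = c.c.b.b.0 + b.(b.0 + b.0 + (0 + 0 | 0)) :: --b--▸ q1, --c--▸ q2
  q1 = b.0 + b.0 + (0 + 0 | 0) :: --b--▸ q3
  q2 = c.b.b.0 :: --c--▸ q4
  q3 = 0 :: ∅
  q4 = b.b.0 :: --b--▸ q5
  q5 = b.0 :: --b--▸ q3
Trace ⟨ba⟩ through P, begin at {p0}:
  step 1 (b): {p1}
  step 2 (a): {p3}
  P completes σ.
Trace ⟨ba⟩ through Q, begin at {q0}:
  step 1 (b): {q1}
  step 2 (a): ∅  — Q cannot continue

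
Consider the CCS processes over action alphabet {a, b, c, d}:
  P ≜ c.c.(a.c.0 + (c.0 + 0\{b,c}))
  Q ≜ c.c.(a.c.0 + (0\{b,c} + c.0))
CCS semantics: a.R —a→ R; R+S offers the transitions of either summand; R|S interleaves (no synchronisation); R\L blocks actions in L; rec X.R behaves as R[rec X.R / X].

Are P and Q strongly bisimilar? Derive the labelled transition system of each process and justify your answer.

Reachable graph of P (5 states):
  s0 = c.c.(a.c.0 + (c.0 + 0\{b,c})) :: --c--▸ s1
  s1 = c.(a.c.0 + (c.0 + 0\{b,c})) :: --c--▸ s2
  s2 = a.c.0 + (c.0 + 0\{b,c}) :: --a--▸ s3, --c--▸ s4
  s3 = c.0 :: --c--▸ s4
  s4 = 0 :: ∅
Reachable graph of Q (5 states):
  t0 = c.c.(a.c.0 + (0\{b,c} + c.0)) :: --c--▸ t1
  t1 = c.(a.c.0 + (0\{b,c} + c.0)) :: --c--▸ t2
  t2 = a.c.0 + (0\{b,c} + c.0) :: --a--▸ t3, --c--▸ t4
  t3 = c.0 :: --c--▸ t4
  t4 = 0 :: ∅
Partition-refinement fixed point:
  B0 = {s0, t0}
  B1 = {s1, t1}
  B2 = {s2, t2}
  B3 = {s3, t3}
  B4 = {s4, t4}
s0 ∈ B0, t0 ∈ B0 → same block

bisimilar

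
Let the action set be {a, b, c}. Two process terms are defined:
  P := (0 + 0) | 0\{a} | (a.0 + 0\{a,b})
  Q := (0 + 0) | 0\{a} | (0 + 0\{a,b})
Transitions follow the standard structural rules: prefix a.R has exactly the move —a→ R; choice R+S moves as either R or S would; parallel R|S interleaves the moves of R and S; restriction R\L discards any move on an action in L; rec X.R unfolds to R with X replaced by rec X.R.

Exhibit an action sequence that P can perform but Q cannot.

LTS(P): 2 reachable states
  m0 = (0 + 0) | 0\{a} | (a.0 + 0\{a,b}) has moves -a-> m1
  m1 = (0 + 0) | 0\{a} | 0 has moves ∅
LTS(Q): 1 reachable states
  n0 = (0 + 0) | 0\{a} | (0 + 0\{a,b}) has moves ∅
Run σ = ⟨a⟩ on P: start {m0}
  after a @ step 1: {m1}
  P completes σ.
Run σ = ⟨a⟩ on Q: start {n0}
  after a @ step 1: ∅ (Q stuck)

a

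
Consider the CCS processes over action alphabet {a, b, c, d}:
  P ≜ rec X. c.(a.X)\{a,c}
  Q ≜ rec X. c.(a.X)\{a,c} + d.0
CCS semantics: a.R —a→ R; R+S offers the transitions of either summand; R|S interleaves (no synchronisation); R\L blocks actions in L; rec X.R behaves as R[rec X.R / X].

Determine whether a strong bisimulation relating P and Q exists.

not bisimilar

P's transition system — 2 states:
  p0 = rec X. c.(a.X)\{a,c} ⊢ =c=> p1
  p1 = (a.(rec X. c.(a.X)\{a,c}))\{a,c} ⊢ (no moves)
Q's transition system — 3 states:
  q0 = rec X. c.(a.X)\{a,c} + d.0 ⊢ =c=> q1, =d=> q2
  q1 = (a.(rec X. c.(a.X)\{a,c} + d.0))\{a,c} ⊢ (no moves)
  q2 = 0 ⊢ (no moves)
Partition-refinement fixed point:
  B0 = {p0}
  B1 = {p1, q1, q2}
  B2 = {q0}
p0 ∈ B0, q0 ∈ B2 → different blocks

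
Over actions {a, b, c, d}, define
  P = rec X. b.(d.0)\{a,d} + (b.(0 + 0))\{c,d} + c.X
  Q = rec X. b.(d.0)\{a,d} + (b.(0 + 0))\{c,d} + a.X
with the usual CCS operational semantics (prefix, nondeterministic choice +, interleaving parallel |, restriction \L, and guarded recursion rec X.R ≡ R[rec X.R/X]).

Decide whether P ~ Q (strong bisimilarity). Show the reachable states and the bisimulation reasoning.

NO

Reachable graph of P (3 states):
  p0 = rec X. b.(d.0)\{a,d} + (b.(0 + 0))\{c,d} + c.X → —b→ p1, —b→ p2, —c→ p0
  p1 = (0 + 0)\{c,d} → deadlocked
  p2 = (d.0)\{a,d} → deadlocked
Reachable graph of Q (3 states):
  q0 = rec X. b.(d.0)\{a,d} + (b.(0 + 0))\{c,d} + a.X → —a→ q0, —b→ q1, —b→ q2
  q1 = (0 + 0)\{c,d} → deadlocked
  q2 = (d.0)\{a,d} → deadlocked
Partition-refinement fixed point:
  B0 = {p0}
  B1 = {p1, p2, q1, q2}
  B2 = {q0}
p0 ∈ B0, q0 ∈ B2 → different blocks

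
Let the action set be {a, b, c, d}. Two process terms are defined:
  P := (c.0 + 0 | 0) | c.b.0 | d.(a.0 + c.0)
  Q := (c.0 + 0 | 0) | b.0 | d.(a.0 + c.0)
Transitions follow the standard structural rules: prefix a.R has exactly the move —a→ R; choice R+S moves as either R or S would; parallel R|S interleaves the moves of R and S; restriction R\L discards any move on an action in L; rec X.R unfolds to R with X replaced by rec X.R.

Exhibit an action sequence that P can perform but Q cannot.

Reachable graph of P (18 states):
  s0 = (c.0 + 0 | 0) | c.b.0 | d.(a.0 + c.0) → -c-> s1, -c-> s2, -d-> s3
  s1 = (c.0 + 0 | 0) | b.0 | d.(a.0 + c.0) → -b-> s4, -c-> s5, -d-> s6
  s2 = 0 | c.b.0 | d.(a.0 + c.0) → -c-> s5, -d-> s7
  s3 = (c.0 + 0 | 0) | c.b.0 | (a.0 + c.0) → -a-> s8, -c-> s6, -c-> s7, -c-> s8
  s4 = (c.0 + 0 | 0) | 0 | d.(a.0 + c.0) → -c-> s9, -d-> s10
  s5 = 0 | b.0 | d.(a.0 + c.0) → -b-> s9, -d-> s11
  s6 = (c.0 + 0 | 0) | b.0 | (a.0 + c.0) → -a-> s12, -b-> s10, -c-> s11, -c-> s12
  s7 = 0 | c.b.0 | (a.0 + c.0) → -a-> s13, -c-> s11, -c-> s13
  s8 = (c.0 + 0 | 0) | c.b.0 | 0 → -c-> s12, -c-> s13
  s9 = 0 | 0 | d.(a.0 + c.0) → -d-> s14
  s10 = (c.0 + 0 | 0) | 0 | (a.0 + c.0) → -a-> s15, -c-> s14, -c-> s15
  s11 = 0 | b.0 | (a.0 + c.0) → -a-> s16, -b-> s14, -c-> s16
  s12 = (c.0 + 0 | 0) | b.0 | 0 → -b-> s15, -c-> s16
  s13 = 0 | c.b.0 | 0 → -c-> s16
  s14 = 0 | 0 | (a.0 + c.0) → -a-> s17, -c-> s17
  s15 = (c.0 + 0 | 0) | 0 | 0 → -c-> s17
  s16 = 0 | b.0 | 0 → -b-> s17
  s17 = 0 | 0 | 0 → ·
Reachable graph of Q (12 states):
  t0 = (c.0 + 0 | 0) | b.0 | d.(a.0 + c.0) → -b-> t1, -c-> t2, -d-> t3
  t1 = (c.0 + 0 | 0) | 0 | d.(a.0 + c.0) → -c-> t4, -d-> t5
  t2 = 0 | b.0 | d.(a.0 + c.0) → -b-> t4, -d-> t6
  t3 = (c.0 + 0 | 0) | b.0 | (a.0 + c.0) → -a-> t7, -b-> t5, -c-> t6, -c-> t7
  t4 = 0 | 0 | d.(a.0 + c.0) → -d-> t8
  t5 = (c.0 + 0 | 0) | 0 | (a.0 + c.0) → -a-> t9, -c-> t8, -c-> t9
  t6 = 0 | b.0 | (a.0 + c.0) → -a-> t10, -b-> t8, -c-> t10
  t7 = (c.0 + 0 | 0) | b.0 | 0 → -b-> t9, -c-> t10
  t8 = 0 | 0 | (a.0 + c.0) → -a-> t11, -c-> t11
  t9 = (c.0 + 0 | 0) | 0 | 0 → -c-> t11
  t10 = 0 | b.0 | 0 → -b-> t11
  t11 = 0 | 0 | 0 → ·
Trace ⟨cc⟩ through P, begin at {s0}:
  step 1 (c): {s1, s2}
  step 2 (c): {s5}
  ✓ P
Trace ⟨cc⟩ through Q, begin at {t0}:
  step 1 (c): {t2}
  step 2 (c): ∅  — Q cannot continue

cc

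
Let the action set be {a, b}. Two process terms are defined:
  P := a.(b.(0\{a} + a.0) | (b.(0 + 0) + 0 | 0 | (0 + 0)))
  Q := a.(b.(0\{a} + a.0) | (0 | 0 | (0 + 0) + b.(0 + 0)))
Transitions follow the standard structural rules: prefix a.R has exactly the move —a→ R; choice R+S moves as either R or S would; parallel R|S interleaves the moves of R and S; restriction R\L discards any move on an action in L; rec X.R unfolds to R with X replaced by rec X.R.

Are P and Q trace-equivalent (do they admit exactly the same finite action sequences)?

YES

P's transition system — 7 states:
  p0 = a.(b.(0\{a} + a.0) | (b.(0 + 0) + 0 | 0 | (0 + 0))) → --a--▸ p1
  p1 = b.(0\{a} + a.0) | (b.(0 + 0) + 0 | 0 | (0 + 0)) → --b--▸ p2, --b--▸ p3
  p2 = (0\{a} + a.0) | (b.(0 + 0) + 0 | 0 | (0 + 0)) → --a--▸ p4, --b--▸ p5
  p3 = b.(0\{a} + a.0) | (0 + 0) → --b--▸ p5
  p4 = 0 | (b.(0 + 0) + 0 | 0 | (0 + 0)) → --b--▸ p6
  p5 = (0\{a} + a.0) | (0 + 0) → --a--▸ p6
  p6 = 0 | (0 + 0) → ·
Q's transition system — 7 states:
  q0 = a.(b.(0\{a} + a.0) | (0 | 0 | (0 + 0) + b.(0 + 0))) → --a--▸ q1
  q1 = b.(0\{a} + a.0) | (0 | 0 | (0 + 0) + b.(0 + 0)) → --b--▸ q2, --b--▸ q3
  q2 = (0\{a} + a.0) | (0 | 0 | (0 + 0) + b.(0 + 0)) → --a--▸ q4, --b--▸ q5
  q3 = b.(0\{a} + a.0) | (0 + 0) → --b--▸ q5
  q4 = 0 | (0 | 0 | (0 + 0) + b.(0 + 0)) → --b--▸ q6
  q5 = (0\{a} + a.0) | (0 + 0) → --a--▸ q6
  q6 = 0 | (0 + 0) → ·
Bisimilarity quotient blocks:
  B0 = {p0, q0}
  B1 = {p1, q1}
  B2 = {p2, q2}
  B3 = {p5, q5}
  B4 = {p6, q6}
  B5 = {p4, q4}
  B6 = {p3, q3}
p0 ∈ B0, q0 ∈ B0 → same block
Bisimilar ⇒ trace-equivalent.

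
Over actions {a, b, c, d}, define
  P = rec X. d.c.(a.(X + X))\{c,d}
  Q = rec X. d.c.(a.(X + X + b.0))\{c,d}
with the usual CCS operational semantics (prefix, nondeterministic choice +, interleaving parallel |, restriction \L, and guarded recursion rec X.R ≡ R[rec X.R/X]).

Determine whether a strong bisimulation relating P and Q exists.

Reachable graph of P (4 states):
  p0 = rec X. d.c.(a.(X + X))\{c,d} :: --d--▸ p1
  p1 = c.(a.((rec X. d.c.(a.(X + X))\{c,d}) + (rec X. d.c.(a.(X + X))\{c,d})))\{c,d} :: --c--▸ p2
  p2 = (a.((rec X. d.c.(a.(X + X))\{c,d}) + (rec X. d.c.(a.(X + X))\{c,d})))\{c,d} :: --a--▸ p3
  p3 = ((rec X. d.c.(a.(X + X))\{c,d}) + (rec X. d.c.(a.(X + X))\{c,d}))\{c,d} :: ·
Reachable graph of Q (5 states):
  q0 = rec X. d.c.(a.(X + X + b.0))\{c,d} :: --d--▸ q1
  q1 = c.(a.((rec X. d.c.(a.(X + X + b.0))\{c,d}) + (rec X. d.c.(a.(X + X + b.0))\{c,d}) + b.0))\{c,d} :: --c--▸ q2
  q2 = (a.((rec X. d.c.(a.(X + X + b.0))\{c,d}) + (rec X. d.c.(a.(X + X + b.0))\{c,d}) + b.0))\{c,d} :: --a--▸ q3
  q3 = ((rec X. d.c.(a.(X + X + b.0))\{c,d}) + (rec X. d.c.(a.(X + X + b.0))\{c,d}) + b.0)\{c,d} :: --b--▸ q4
  q4 = 0\{c,d} :: ·
Bisimilarity quotient blocks:
  B0 = {p0}
  B1 = {p1}
  B2 = {p2}
  B3 = {p3, q4}
  B4 = {q0}
  B5 = {q1}
  B6 = {q2}
  B7 = {q3}
p0 ∈ B0, q0 ∈ B4 → different blocks

not bisimilar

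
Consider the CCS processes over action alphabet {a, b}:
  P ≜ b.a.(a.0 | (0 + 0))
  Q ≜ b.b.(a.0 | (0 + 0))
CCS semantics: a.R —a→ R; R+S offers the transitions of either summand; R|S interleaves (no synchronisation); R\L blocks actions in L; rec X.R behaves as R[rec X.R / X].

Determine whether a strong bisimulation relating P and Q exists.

NO

P's transition system — 4 states:
  u0 = b.a.(a.0 | (0 + 0)) → ··b··> u1
  u1 = a.(a.0 | (0 + 0)) → ··a··> u2
  u2 = a.0 | (0 + 0) → ··a··> u3
  u3 = 0 | (0 + 0) → ·
Q's transition system — 4 states:
  v0 = b.b.(a.0 | (0 + 0)) → ··b··> v1
  v1 = b.(a.0 | (0 + 0)) → ··b··> v2
  v2 = a.0 | (0 + 0) → ··a··> v3
  v3 = 0 | (0 + 0) → ·
Partition-refinement fixed point:
  B0 = {u0}
  B1 = {u1}
  B2 = {u2, v2}
  B3 = {u3, v3}
  B4 = {v0}
  B5 = {v1}
u0 ∈ B0, v0 ∈ B4 → different blocks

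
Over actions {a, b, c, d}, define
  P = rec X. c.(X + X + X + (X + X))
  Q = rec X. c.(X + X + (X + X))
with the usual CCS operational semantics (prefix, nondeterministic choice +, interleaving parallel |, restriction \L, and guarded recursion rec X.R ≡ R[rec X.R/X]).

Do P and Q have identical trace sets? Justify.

YES

Reachable graph of P (2 states):
  u0 = rec X. c.(X + X + X + (X + X)) → ··c··> u1
  u1 = (rec X. c.(X + X + X + (X + X))) + (rec X. c.(X + X + X + (X + X))) + (rec X. c.(X + X + X + (X + X))) + ((rec X. c.(X + X + X + (X + X))) + (rec X. c.(X + X + X + (X + X)))) → ··c··> u1
Reachable graph of Q (2 states):
  v0 = rec X. c.(X + X + (X + X)) → ··c··> v1
  v1 = (rec X. c.(X + X + (X + X))) + (rec X. c.(X + X + (X + X))) + ((rec X. c.(X + X + (X + X))) + (rec X. c.(X + X + (X + X)))) → ··c··> v1
Bisimilarity quotient blocks:
  B0 = {u0, u1, v0, v1}
u0 ∈ B0, v0 ∈ B0 → same block
Bisimilar ⇒ trace-equivalent.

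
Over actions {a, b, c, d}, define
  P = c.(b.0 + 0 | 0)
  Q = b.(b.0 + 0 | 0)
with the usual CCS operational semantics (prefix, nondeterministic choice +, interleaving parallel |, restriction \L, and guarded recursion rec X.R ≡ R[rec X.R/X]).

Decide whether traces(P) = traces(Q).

Reachable graph of P (3 states):
  p0 = c.(b.0 + 0 | 0) :: ··c··> p1
  p1 = b.0 + 0 | 0 :: ··b··> p2
  p2 = 0 :: ·
Reachable graph of Q (3 states):
  q0 = b.(b.0 + 0 | 0) :: ··b··> q1
  q1 = b.0 + 0 | 0 :: ··b··> q2
  q2 = 0 :: ·
Run σ = ⟨c⟩ on P: start {p0}
  after c @ step 1: {p1}
  ✓ P
Run σ = ⟨c⟩ on Q: start {q0}
  after c @ step 1: ∅ (Q stuck)

trace-distinct — witness ⟨c⟩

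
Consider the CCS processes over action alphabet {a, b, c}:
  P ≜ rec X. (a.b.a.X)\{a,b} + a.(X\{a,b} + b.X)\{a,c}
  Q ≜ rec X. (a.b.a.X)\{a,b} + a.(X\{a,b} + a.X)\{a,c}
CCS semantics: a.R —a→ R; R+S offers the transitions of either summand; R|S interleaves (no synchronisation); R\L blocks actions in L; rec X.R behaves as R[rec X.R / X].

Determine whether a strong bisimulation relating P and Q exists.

not bisimilar

P's transition system — 3 states:
  p0 = rec X. (a.b.a.X)\{a,b} + a.(X\{a,b} + b.X)\{a,c} → ··a··> p1
  p1 = ((rec X. (a.b.a.X)\{a,b} + a.(X\{a,b} + b.X)\{a,c})\{a,b} + b.(rec X. (a.b.a.X)\{a,b} + a.(X\{a,b} + b.X)\{a,c}))\{a,c} → ··b··> p2
  p2 = (rec X. (a.b.a.X)\{a,b} + a.(X\{a,b} + b.X)\{a,c})\{a,c} → deadlocked
Q's transition system — 2 states:
  q0 = rec X. (a.b.a.X)\{a,b} + a.(X\{a,b} + a.X)\{a,c} → ··a··> q1
  q1 = ((rec X. (a.b.a.X)\{a,b} + a.(X\{a,b} + a.X)\{a,c})\{a,b} + a.(rec X. (a.b.a.X)\{a,b} + a.(X\{a,b} + a.X)\{a,c}))\{a,c} → deadlocked
Bisimilarity quotient blocks:
  B0 = {p0}
  B1 = {p1}
  B2 = {p2, q1}
  B3 = {q0}
p0 ∈ B0, q0 ∈ B3 → different blocks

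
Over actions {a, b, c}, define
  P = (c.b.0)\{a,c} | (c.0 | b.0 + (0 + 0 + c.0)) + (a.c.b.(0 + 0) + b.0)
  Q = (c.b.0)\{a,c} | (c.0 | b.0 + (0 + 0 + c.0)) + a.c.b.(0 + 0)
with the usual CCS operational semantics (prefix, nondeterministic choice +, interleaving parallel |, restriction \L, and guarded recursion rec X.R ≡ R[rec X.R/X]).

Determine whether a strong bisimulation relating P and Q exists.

Reachable graph of P (9 states):
  u0 = (c.b.0)\{a,c} | (c.0 | b.0 + (0 + 0 + c.0)) + (a.c.b.(0 + 0) + b.0) ⊢ -a-> u1, -b-> u2, -b-> u3, -c-> u4, -c-> u5
  u1 = c.b.(0 + 0) ⊢ -c-> u6
  u2 = (c.b.0)\{a,c} | (c.0 | 0) ⊢ -c-> u7
  u3 = 0 ⊢ (no moves)
  u4 = (c.b.0)\{a,c} | (0 | b.0) ⊢ -b-> u7
  u5 = (c.b.0)\{a,c} | 0 ⊢ (no moves)
  u6 = b.(0 + 0) ⊢ -b-> u8
  u7 = (c.b.0)\{a,c} | (0 | 0) ⊢ (no moves)
  u8 = 0 + 0 ⊢ (no moves)
Reachable graph of Q (8 states):
  v0 = (c.b.0)\{a,c} | (c.0 | b.0 + (0 + 0 + c.0)) + a.c.b.(0 + 0) ⊢ -a-> v1, -b-> v2, -c-> v3, -c-> v4
  v1 = c.b.(0 + 0) ⊢ -c-> v5
  v2 = (c.b.0)\{a,c} | (c.0 | 0) ⊢ -c-> v6
  v3 = (c.b.0)\{a,c} | (0 | b.0) ⊢ -b-> v6
  v4 = (c.b.0)\{a,c} | 0 ⊢ (no moves)
  v5 = b.(0 + 0) ⊢ -b-> v7
  v6 = (c.b.0)\{a,c} | (0 | 0) ⊢ (no moves)
  v7 = 0 + 0 ⊢ (no moves)
Partition-refinement fixed point:
  B0 = {u0}
  B1 = {u4, u6, v3, v5}
  B2 = {u3, u5, u7, u8, v4, v6, v7}
  B3 = {u1, v1}
  B4 = {u2, v2}
  B5 = {v0}
u0 ∈ B0, v0 ∈ B5 → different blocks

NO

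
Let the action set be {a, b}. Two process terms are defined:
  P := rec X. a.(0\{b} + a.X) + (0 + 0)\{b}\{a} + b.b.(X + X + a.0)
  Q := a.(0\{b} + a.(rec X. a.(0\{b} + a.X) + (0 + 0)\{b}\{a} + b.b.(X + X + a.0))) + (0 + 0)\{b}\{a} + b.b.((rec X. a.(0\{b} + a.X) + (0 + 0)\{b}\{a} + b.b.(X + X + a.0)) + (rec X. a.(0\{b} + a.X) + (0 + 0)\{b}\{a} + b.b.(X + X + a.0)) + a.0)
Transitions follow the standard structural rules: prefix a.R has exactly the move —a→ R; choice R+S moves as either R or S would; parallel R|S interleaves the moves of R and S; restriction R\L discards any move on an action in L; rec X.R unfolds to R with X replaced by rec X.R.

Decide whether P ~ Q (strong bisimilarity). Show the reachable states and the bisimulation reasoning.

Reachable graph of P (5 states):
  p0 = rec X. a.(0\{b} + a.X) + (0 + 0)\{b}\{a} + b.b.(X + X + a.0) | --a--▸ p1, --b--▸ p2
  p1 = 0\{b} + a.(rec X. a.(0\{b} + a.X) + (0 + 0)\{b}\{a} + b.b.(X + X + a.0)) | --a--▸ p0
  p2 = b.((rec X. a.(0\{b} + a.X) + (0 + 0)\{b}\{a} + b.b.(X + X + a.0)) + (rec X. a.(0\{b} + a.X) + (0 + 0)\{b}\{a} + b.b.(X + X + a.0)) + a.0) | --b--▸ p3
  p3 = (rec X. a.(0\{b} + a.X) + (0 + 0)\{b}\{a} + b.b.(X + X + a.0)) + (rec X. a.(0\{b} + a.X) + (0 + 0)\{b}\{a} + b.b.(X + X + a.0)) + a.0 | --a--▸ p1, --a--▸ p4, --b--▸ p2
  p4 = 0 | deadlocked
Reachable graph of Q (6 states):
  q0 = a.(0\{b} + a.(rec X. a.(0\{b} + a.X) + (0 + 0)\{b}\{a} + b.b.(X + X + a.0))) + (0 + 0)\{b}\{a} + b.b.((rec X. a.(0\{b} + a.X) + (0 + 0)\{b}\{a} + b.b.(X + X + a.0)) + (rec X. a.(0\{b} + a.X) + (0 + 0)\{b}\{a} + b.b.(X + X + a.0)) + a.0) | --a--▸ q1, --b--▸ q2
  q1 = 0\{b} + a.(rec X. a.(0\{b} + a.X) + (0 + 0)\{b}\{a} + b.b.(X + X + a.0)) | --a--▸ q3
  q2 = b.((rec X. a.(0\{b} + a.X) + (0 + 0)\{b}\{a} + b.b.(X + X + a.0)) + (rec X. a.(0\{b} + a.X) + (0 + 0)\{b}\{a} + b.b.(X + X + a.0)) + a.0) | --b--▸ q4
  q3 = rec X. a.(0\{b} + a.X) + (0 + 0)\{b}\{a} + b.b.(X + X + a.0) | --a--▸ q1, --b--▸ q2
  q4 = (rec X. a.(0\{b} + a.X) + (0 + 0)\{b}\{a} + b.b.(X + X + a.0)) + (rec X. a.(0\{b} + a.X) + (0 + 0)\{b}\{a} + b.b.(X + X + a.0)) + a.0 | --a--▸ q1, --a--▸ q5, --b--▸ q2
  q5 = 0 | deadlocked
Bisimilarity quotient blocks:
  B0 = {p0, q0, q3}
  B1 = {p1, q1}
  B2 = {p2, q2}
  B3 = {p3, q4}
  B4 = {p4, q5}
p0 ∈ B0, q0 ∈ B0 → same block

P ~ Q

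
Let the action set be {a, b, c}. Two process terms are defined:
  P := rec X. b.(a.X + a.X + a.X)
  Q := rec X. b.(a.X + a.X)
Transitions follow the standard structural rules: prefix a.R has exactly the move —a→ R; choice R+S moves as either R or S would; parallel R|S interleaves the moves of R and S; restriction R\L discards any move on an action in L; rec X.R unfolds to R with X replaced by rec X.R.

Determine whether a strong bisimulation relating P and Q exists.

LTS(P): 2 reachable states
  s0 = rec X. b.(a.X + a.X + a.X) ⊢ --b--▸ s1
  s1 = a.(rec X. b.(a.X + a.X + a.X)) + a.(rec X. b.(a.X + a.X + a.X)) + a.(rec X. b.(a.X + a.X + a.X)) ⊢ --a--▸ s0
LTS(Q): 2 reachable states
  t0 = rec X. b.(a.X + a.X) ⊢ --b--▸ t1
  t1 = a.(rec X. b.(a.X + a.X)) + a.(rec X. b.(a.X + a.X)) ⊢ --a--▸ t0
Bisimilarity quotient blocks:
  B0 = {s0, t0}
  B1 = {s1, t1}
s0 ∈ B0, t0 ∈ B0 → same block

YES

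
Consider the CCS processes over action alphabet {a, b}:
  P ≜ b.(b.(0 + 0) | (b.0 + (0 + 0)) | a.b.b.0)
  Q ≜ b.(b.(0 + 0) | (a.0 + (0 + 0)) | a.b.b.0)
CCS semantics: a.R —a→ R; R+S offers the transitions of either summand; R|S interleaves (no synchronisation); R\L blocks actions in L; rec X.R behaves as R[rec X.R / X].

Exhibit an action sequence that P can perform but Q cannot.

bbb

LTS(P): 17 reachable states
  m0 = b.(b.(0 + 0) | (b.0 + (0 + 0)) | a.b.b.0) → --b--▸ m1
  m1 = b.(0 + 0) | (b.0 + (0 + 0)) | a.b.b.0 → --a--▸ m2, --b--▸ m3, --b--▸ m4
  m2 = b.(0 + 0) | (b.0 + (0 + 0)) | b.b.0 → --b--▸ m5, --b--▸ m6, --b--▸ m7
  m3 = (0 + 0) | (b.0 + (0 + 0)) | a.b.b.0 → --a--▸ m5, --b--▸ m8
  m4 = b.(0 + 0) | 0 | a.b.b.0 → --a--▸ m7, --b--▸ m8
  m5 = (0 + 0) | (b.0 + (0 + 0)) | b.b.0 → --b--▸ m10, --b--▸ m9
  m6 = b.(0 + 0) | (b.0 + (0 + 0)) | b.0 → --b--▸ m11, --b--▸ m12, --b--▸ m9
  m7 = b.(0 + 0) | 0 | b.b.0 → --b--▸ m10, --b--▸ m12
  m8 = (0 + 0) | 0 | a.b.b.0 → --a--▸ m10
  m9 = (0 + 0) | (b.0 + (0 + 0)) | b.0 → --b--▸ m13, --b--▸ m14
  m10 = (0 + 0) | 0 | b.b.0 → --b--▸ m14
  m11 = b.(0 + 0) | (b.0 + (0 + 0)) | 0 → --b--▸ m13, --b--▸ m15
  m12 = b.(0 + 0) | 0 | b.0 → --b--▸ m14, --b--▸ m15
  m13 = (0 + 0) | (b.0 + (0 + 0)) | 0 → --b--▸ m16
  m14 = (0 + 0) | 0 | b.0 → --b--▸ m16
  m15 = b.(0 + 0) | 0 | 0 → --b--▸ m16
  m16 = (0 + 0) | 0 | 0 → ·
LTS(Q): 17 reachable states
  n0 = b.(b.(0 + 0) | (a.0 + (0 + 0)) | a.b.b.0) → --b--▸ n1
  n1 = b.(0 + 0) | (a.0 + (0 + 0)) | a.b.b.0 → --a--▸ n2, --a--▸ n3, --b--▸ n4
  n2 = b.(0 + 0) | (a.0 + (0 + 0)) | b.b.0 → --a--▸ n5, --b--▸ n6, --b--▸ n7
  n3 = b.(0 + 0) | 0 | a.b.b.0 → --a--▸ n5, --b--▸ n8
  n4 = (0 + 0) | (a.0 + (0 + 0)) | a.b.b.0 → --a--▸ n6, --a--▸ n8
  n5 = b.(0 + 0) | 0 | b.b.0 → --b--▸ n10, --b--▸ n9
  n6 = (0 + 0) | (a.0 + (0 + 0)) | b.b.0 → --a--▸ n9, --b--▸ n11
  n7 = b.(0 + 0) | (a.0 + (0 + 0)) | b.0 → --a--▸ n10, --b--▸ n11, --b--▸ n12
  n8 = (0 + 0) | 0 | a.b.b.0 → --a--▸ n9
  n9 = (0 + 0) | 0 | b.b.0 → --b--▸ n13
  n10 = b.(0 + 0) | 0 | b.0 → --b--▸ n13, --b--▸ n14
  n11 = (0 + 0) | (a.0 + (0 + 0)) | b.0 → --a--▸ n13, --b--▸ n15
  n12 = b.(0 + 0) | (a.0 + (0 + 0)) | 0 → --a--▸ n14, --b--▸ n15
  n13 = (0 + 0) | 0 | b.0 → --b--▸ n16
  n14 = b.(0 + 0) | 0 | 0 → --b--▸ n16
  n15 = (0 + 0) | (a.0 + (0 + 0)) | 0 → --a--▸ n16
  n16 = (0 + 0) | 0 | 0 → ·
Trace ⟨bbb⟩ through P, begin at {m0}:
  after b @ step 1: {m1}
  after b @ step 2: {m3, m4}
  after b @ step 3: {m8}
  P completes σ.
Trace ⟨bbb⟩ through Q, begin at {n0}:
  after b @ step 1: {n1}
  after b @ step 2: {n4}
  after b @ step 3: no successor for Q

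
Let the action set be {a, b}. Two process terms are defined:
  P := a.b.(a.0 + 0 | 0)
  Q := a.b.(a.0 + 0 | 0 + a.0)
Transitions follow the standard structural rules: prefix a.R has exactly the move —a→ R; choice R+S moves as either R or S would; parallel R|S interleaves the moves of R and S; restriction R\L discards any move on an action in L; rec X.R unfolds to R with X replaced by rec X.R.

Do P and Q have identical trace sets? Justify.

P's transition system — 4 states:
  u0 = a.b.(a.0 + 0 | 0) → --a--▸ u1
  u1 = b.(a.0 + 0 | 0) → --b--▸ u2
  u2 = a.0 + 0 | 0 → --a--▸ u3
  u3 = 0 → ∅
Q's transition system — 4 states:
  v0 = a.b.(a.0 + 0 | 0 + a.0) → --a--▸ v1
  v1 = b.(a.0 + 0 | 0 + a.0) → --b--▸ v2
  v2 = a.0 + 0 | 0 + a.0 → --a--▸ v3
  v3 = 0 → ∅
Partition-refinement fixed point:
  B0 = {u0, v0}
  B1 = {u1, v1}
  B2 = {u2, v2}
  B3 = {u3, v3}
u0 ∈ B0, v0 ∈ B0 → same block
Bisimilar ⇒ trace-equivalent.

YES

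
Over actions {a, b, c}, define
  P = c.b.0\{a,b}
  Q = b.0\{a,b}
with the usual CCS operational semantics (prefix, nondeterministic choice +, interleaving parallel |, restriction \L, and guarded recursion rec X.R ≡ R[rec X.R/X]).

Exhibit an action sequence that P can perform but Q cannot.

LTS(P): 3 reachable states
  p0 = c.b.0\{a,b} has moves —c→ p1
  p1 = b.0\{a,b} has moves —b→ p2
  p2 = 0\{a,b} has moves ∅
LTS(Q): 2 reachable states
  q0 = b.0\{a,b} has moves —b→ q1
  q1 = 0\{a,b} has moves ∅
Run σ = ⟨c⟩ on P: start {p0}
  step 1 (c): {p1}
  — P admits the full trace.
Run σ = ⟨c⟩ on Q: start {q0}
  step 1 (c): ∅  — Q cannot continue

c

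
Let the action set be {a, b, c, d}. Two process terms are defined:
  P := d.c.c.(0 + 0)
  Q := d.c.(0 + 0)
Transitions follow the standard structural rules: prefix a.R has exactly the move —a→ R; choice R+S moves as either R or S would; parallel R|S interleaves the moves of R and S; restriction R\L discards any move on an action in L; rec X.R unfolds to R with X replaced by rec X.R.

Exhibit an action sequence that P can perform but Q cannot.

dcc

Reachable graph of P (4 states):
  m0 = d.c.c.(0 + 0) | -d-> m1
  m1 = c.c.(0 + 0) | -c-> m2
  m2 = c.(0 + 0) | -c-> m3
  m3 = 0 + 0 | stopped
Reachable graph of Q (3 states):
  n0 = d.c.(0 + 0) | -d-> n1
  n1 = c.(0 + 0) | -c-> n2
  n2 = 0 + 0 | stopped
Trace ⟨dcc⟩ through P, begin at {m0}:
  step 1 (d): {m1}
  step 2 (c): {m2}
  step 3 (c): {m3}
  P completes σ.
Trace ⟨dcc⟩ through Q, begin at {n0}:
  step 1 (d): {n1}
  step 2 (c): {n2}
  step 3 (c): no successor for Q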